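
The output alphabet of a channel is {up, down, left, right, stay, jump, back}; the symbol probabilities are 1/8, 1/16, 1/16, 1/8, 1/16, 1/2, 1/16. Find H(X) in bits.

Each probability is a power of 1/2, so log₂(1/p) is an integer.
H = Σ p·log₂(1/p) = 1/8·3 + 1/16·4 + 1/16·4 + 1/8·3 + 1/16·4 + 1/2·1 + 1/16·4 = 2.25 bits.

2.25 bits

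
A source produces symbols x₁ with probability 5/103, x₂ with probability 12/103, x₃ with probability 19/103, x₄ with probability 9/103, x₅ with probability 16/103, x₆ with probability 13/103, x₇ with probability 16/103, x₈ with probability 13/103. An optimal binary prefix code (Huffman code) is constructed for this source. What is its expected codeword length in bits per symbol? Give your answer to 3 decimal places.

Repeatedly combine the two least-probable nodes; the expected code length is the sum of the merged weights.
merge 5/103 + 9/103 → 14/103
merge 12/103 + 13/103 → 25/103
merge 13/103 + 14/103 → 27/103
merge 16/103 + 16/103 → 32/103
merge 19/103 + 25/103 → 44/103
merge 27/103 + 32/103 → 59/103
merge 44/103 + 59/103 → 1
L = 14/103 + 25/103 + 27/103 + 32/103 + 44/103 + 59/103 + 1 = 304/103 ≈ 2.951 bits/symbol.

2.951 bits/symbol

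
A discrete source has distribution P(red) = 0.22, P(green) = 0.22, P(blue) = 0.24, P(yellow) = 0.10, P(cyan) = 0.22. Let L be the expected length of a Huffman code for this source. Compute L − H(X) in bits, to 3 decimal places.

0.052 bits

Entropy H = −Σ p log₂ p ≈ 2.2680 bits.
Huffman merges: 1/10+11/50→8/25; 11/50+11/50→11/25; 6/25+8/25→14/25; 11/25+14/25→1. L = 58/25 ≈ 2.3200.
L − H = 2.3200 − 2.2680 = 0.052 bits.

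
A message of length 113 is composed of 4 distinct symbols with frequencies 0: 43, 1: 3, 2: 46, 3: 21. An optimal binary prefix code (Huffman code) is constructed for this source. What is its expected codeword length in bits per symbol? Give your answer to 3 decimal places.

Probabilities are the counts divided by 113.
Repeatedly combine the two least-probable nodes; the expected code length is the sum of the merged weights.
merge 3/113 + 21/113 → 24/113
merge 24/113 + 43/113 → 67/113
merge 46/113 + 67/113 → 1
L = 24/113 + 67/113 + 1 = 204/113 ≈ 1.805 bits/symbol.

1.805 bits/symbol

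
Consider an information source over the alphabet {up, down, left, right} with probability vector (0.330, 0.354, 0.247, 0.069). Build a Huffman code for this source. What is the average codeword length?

1.962 bits/symbol

Repeatedly combine the two least-probable nodes; the expected code length is the sum of the merged weights.
merge 69/1000 + 247/1000 → 79/250
merge 79/250 + 33/100 → 323/500
merge 177/500 + 323/500 → 1
L = 79/250 + 323/500 + 1 = 981/500 = 1.962 bits/symbol.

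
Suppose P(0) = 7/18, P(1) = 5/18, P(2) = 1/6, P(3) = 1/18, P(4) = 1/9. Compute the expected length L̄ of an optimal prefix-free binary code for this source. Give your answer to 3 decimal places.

Repeatedly combine the two least-probable nodes; the expected code length is the sum of the merged weights.
merge 1/18 + 1/9 → 1/6
merge 1/6 + 1/6 → 1/3
merge 5/18 + 1/3 → 11/18
merge 7/18 + 11/18 → 1
L = 1/6 + 1/3 + 11/18 + 1 = 19/9 ≈ 2.111 bits/symbol.

2.111 bits/symbol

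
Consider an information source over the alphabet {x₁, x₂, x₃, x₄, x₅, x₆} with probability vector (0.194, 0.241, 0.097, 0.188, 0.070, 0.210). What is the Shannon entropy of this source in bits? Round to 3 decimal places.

2.475 bits

H = −Σ pᵢ log₂ pᵢ.
−0.194·log₂(0.194) = 0.4590
−0.241·log₂(0.241) = 0.4947
−0.097·log₂(0.097) = 0.3265
−0.188·log₂(0.188) = 0.4533
−0.070·log₂(0.070) = 0.2686
−0.210·log₂(0.210) = 0.4728
Sum ≈ 2.4749 → 2.475 bits.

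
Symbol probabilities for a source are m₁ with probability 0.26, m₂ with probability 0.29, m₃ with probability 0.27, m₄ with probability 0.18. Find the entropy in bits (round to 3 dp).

1.979 bits

H = −Σ pᵢ log₂ pᵢ.
−0.26·log₂(0.26) = 0.5053
−0.29·log₂(0.29) = 0.5179
−0.27·log₂(0.27) = 0.5100
−0.18·log₂(0.18) = 0.4453
Sum ≈ 1.9785 → 1.979 bits.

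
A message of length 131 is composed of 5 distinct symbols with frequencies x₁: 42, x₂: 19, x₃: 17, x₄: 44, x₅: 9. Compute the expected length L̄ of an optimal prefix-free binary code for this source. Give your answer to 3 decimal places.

Probabilities are the counts divided by 131.
Repeatedly combine the two least-probable nodes; the expected code length is the sum of the merged weights.
merge 9/131 + 17/131 → 26/131
merge 19/131 + 26/131 → 45/131
merge 42/131 + 44/131 → 86/131
merge 45/131 + 86/131 → 1
L = 26/131 + 45/131 + 86/131 + 1 = 288/131 ≈ 2.198 bits/symbol.

2.198 bits/symbol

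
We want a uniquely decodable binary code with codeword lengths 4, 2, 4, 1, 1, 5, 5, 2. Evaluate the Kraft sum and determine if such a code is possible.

With common denominator 2^5 = 32: Σ 2^(−ℓᵢ) = 2/32 + 8/32 + 2/32 + 16/32 + 16/32 + 1/32 + 1/32 + 8/32 = 54/32 = 1.6875.
Kraft's inequality requires Σ ≤ 1; here Σ = 1.6875 > 1, so no such prefix code exists.

1.6875; no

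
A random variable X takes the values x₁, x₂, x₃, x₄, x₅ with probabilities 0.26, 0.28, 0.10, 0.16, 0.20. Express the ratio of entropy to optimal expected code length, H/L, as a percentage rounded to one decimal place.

Entropy H = −Σ p log₂ p ≈ 2.2391 bits.
Huffman merges: 1/10+4/25→13/50; 1/5+13/50→23/50; 13/50+7/25→27/50; 23/50+27/50→1. L = 113/50 ≈ 2.2600.
Efficiency = H/L = 2.2391/2.2600 = 99.1%.

99.1%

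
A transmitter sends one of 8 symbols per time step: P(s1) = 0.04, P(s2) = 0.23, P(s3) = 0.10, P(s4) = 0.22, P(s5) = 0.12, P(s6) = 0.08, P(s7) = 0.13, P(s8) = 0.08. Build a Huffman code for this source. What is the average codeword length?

2.85 bits/symbol

Repeatedly combine the two least-probable nodes; the expected code length is the sum of the merged weights.
merge 1/25 + 2/25 → 3/25
merge 2/25 + 1/10 → 9/50
merge 3/25 + 3/25 → 6/25
merge 13/100 + 9/50 → 31/100
merge 11/50 + 23/100 → 9/20
merge 6/25 + 31/100 → 11/20
merge 9/20 + 11/20 → 1
L = 3/25 + 9/50 + 6/25 + 31/100 + 9/20 + 11/20 + 1 = 57/20 = 2.85 bits/symbol.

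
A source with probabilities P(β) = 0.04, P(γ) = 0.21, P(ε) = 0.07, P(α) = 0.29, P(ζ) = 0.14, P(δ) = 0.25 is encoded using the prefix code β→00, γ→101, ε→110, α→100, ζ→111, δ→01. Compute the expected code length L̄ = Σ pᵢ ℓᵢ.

L̄ = Σ pᵢ·ℓᵢ = 0.04·2 + 0.21·3 + 0.07·3 + 0.29·3 + 0.14·3 + 0.25·2 = 2.71 bits/symbol.

2.71 bits/symbol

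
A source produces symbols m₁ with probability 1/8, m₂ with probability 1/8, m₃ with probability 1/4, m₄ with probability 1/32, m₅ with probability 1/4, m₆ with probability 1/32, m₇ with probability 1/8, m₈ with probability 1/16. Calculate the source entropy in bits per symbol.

Each probability is a power of 1/2, so log₂(1/p) is an integer.
H = Σ p·log₂(1/p) = 1/8·3 + 1/8·3 + 1/4·2 + 1/32·5 + 1/4·2 + 1/32·5 + 1/8·3 + 1/16·4 = 2.6875 bits.

2.6875 bits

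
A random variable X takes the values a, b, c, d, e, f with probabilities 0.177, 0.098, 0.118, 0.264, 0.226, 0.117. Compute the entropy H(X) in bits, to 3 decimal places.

2.489 bits

H = −Σ pᵢ log₂ pᵢ.
−0.177·log₂(0.177) = 0.4422
−0.098·log₂(0.098) = 0.3284
−0.118·log₂(0.118) = 0.3638
−0.264·log₂(0.264) = 0.5072
−0.226·log₂(0.226) = 0.4849
−0.117·log₂(0.117) = 0.3622
Sum ≈ 2.4887 → 2.489 bits.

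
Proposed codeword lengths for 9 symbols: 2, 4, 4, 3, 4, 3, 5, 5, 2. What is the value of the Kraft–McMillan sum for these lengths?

With common denominator 2^5 = 32: Σ 2^(−ℓᵢ) = 8/32 + 2/32 + 2/32 + 4/32 + 2/32 + 4/32 + 1/32 + 1/32 + 8/32 = 32/32 = 1.

1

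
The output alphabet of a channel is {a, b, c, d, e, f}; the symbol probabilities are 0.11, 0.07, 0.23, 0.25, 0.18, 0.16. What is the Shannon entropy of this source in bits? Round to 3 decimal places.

H = −Σ pᵢ log₂ pᵢ.
−0.11·log₂(0.11) = 0.3503
−0.07·log₂(0.07) = 0.2686
−0.23·log₂(0.23) = 0.4877
−0.25·log₂(0.25) = 0.5000
−0.18·log₂(0.18) = 0.4453
−0.16·log₂(0.16) = 0.4230
Sum ≈ 2.4748 → 2.475 bits.

2.475 bits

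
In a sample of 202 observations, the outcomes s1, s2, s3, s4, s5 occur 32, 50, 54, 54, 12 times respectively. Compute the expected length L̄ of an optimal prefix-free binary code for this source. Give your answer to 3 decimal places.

Probabilities are the counts divided by 202.
Repeatedly combine the two least-probable nodes; the expected code length is the sum of the merged weights.
merge 6/101 + 16/101 → 22/101
merge 22/101 + 25/101 → 47/101
merge 27/101 + 27/101 → 54/101
merge 47/101 + 54/101 → 1
L = 22/101 + 47/101 + 54/101 + 1 = 224/101 ≈ 2.218 bits/symbol.

2.218 bits/symbol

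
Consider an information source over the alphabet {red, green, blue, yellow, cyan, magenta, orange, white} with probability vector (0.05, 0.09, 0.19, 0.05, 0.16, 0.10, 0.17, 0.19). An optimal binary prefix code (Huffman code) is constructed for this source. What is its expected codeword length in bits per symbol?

Repeatedly combine the two least-probable nodes; the expected code length is the sum of the merged weights.
merge 1/20 + 1/20 → 1/10
merge 9/100 + 1/10 → 19/100
merge 1/10 + 4/25 → 13/50
merge 17/100 + 19/100 → 9/25
merge 19/100 + 19/100 → 19/50
merge 13/50 + 9/25 → 31/50
merge 19/50 + 31/50 → 1
L = 1/10 + 19/100 + 13/50 + 9/25 + 19/50 + 31/50 + 1 = 291/100 = 2.91 bits/symbol.

2.91 bits/symbol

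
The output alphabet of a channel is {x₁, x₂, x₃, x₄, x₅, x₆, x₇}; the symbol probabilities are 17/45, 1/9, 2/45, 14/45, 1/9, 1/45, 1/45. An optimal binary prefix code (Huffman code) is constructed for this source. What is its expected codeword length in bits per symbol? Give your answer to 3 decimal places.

Repeatedly combine the two least-probable nodes; the expected code length is the sum of the merged weights.
merge 1/45 + 1/45 → 2/45
merge 2/45 + 2/45 → 4/45
merge 4/45 + 1/9 → 1/5
merge 1/9 + 1/5 → 14/45
merge 14/45 + 14/45 → 28/45
merge 17/45 + 28/45 → 1
L = 2/45 + 4/45 + 1/5 + 14/45 + 28/45 + 1 = 34/15 ≈ 2.267 bits/symbol.

2.267 bits/symbol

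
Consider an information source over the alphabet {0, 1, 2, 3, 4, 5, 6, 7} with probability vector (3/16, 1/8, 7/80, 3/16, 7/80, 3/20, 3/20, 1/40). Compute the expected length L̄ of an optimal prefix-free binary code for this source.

2.925 bits/symbol

Repeatedly combine the two least-probable nodes; the expected code length is the sum of the merged weights.
merge 1/40 + 7/80 → 9/80
merge 7/80 + 9/80 → 1/5
merge 1/8 + 3/20 → 11/40
merge 3/20 + 3/16 → 27/80
merge 3/16 + 1/5 → 31/80
merge 11/40 + 27/80 → 49/80
merge 31/80 + 49/80 → 1
L = 9/80 + 1/5 + 11/40 + 27/80 + 31/80 + 49/80 + 1 = 117/40 = 2.925 bits/symbol.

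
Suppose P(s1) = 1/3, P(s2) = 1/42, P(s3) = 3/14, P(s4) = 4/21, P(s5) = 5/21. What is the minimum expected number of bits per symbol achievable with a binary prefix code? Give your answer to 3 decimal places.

Repeatedly combine the two least-probable nodes; the expected code length is the sum of the merged weights.
merge 1/42 + 4/21 → 3/14
merge 3/14 + 3/14 → 3/7
merge 5/21 + 1/3 → 4/7
merge 3/7 + 4/7 → 1
L = 3/14 + 3/7 + 4/7 + 1 = 31/14 ≈ 2.214 bits/symbol.

2.214 bits/symbol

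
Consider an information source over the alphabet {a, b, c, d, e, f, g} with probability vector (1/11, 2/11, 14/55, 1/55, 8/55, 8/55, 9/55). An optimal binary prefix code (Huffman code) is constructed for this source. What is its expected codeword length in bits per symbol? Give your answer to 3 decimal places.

Repeatedly combine the two least-probable nodes; the expected code length is the sum of the merged weights.
merge 1/55 + 1/11 → 6/55
merge 6/55 + 8/55 → 14/55
merge 8/55 + 9/55 → 17/55
merge 2/11 + 14/55 → 24/55
merge 14/55 + 17/55 → 31/55
merge 24/55 + 31/55 → 1
L = 6/55 + 14/55 + 17/55 + 24/55 + 31/55 + 1 = 147/55 ≈ 2.673 bits/symbol.

2.673 bits/symbol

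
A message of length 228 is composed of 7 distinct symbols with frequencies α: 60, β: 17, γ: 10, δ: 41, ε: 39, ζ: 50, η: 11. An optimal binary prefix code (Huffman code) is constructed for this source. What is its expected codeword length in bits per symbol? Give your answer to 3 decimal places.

Probabilities are the counts divided by 228.
Repeatedly combine the two least-probable nodes; the expected code length is the sum of the merged weights.
merge 5/114 + 11/228 → 7/76
merge 17/228 + 7/76 → 1/6
merge 1/6 + 13/76 → 77/228
merge 41/228 + 25/114 → 91/228
merge 5/19 + 77/228 → 137/228
merge 91/228 + 137/228 → 1
L = 7/76 + 1/6 + 77/228 + 91/228 + 137/228 + 1 = 148/57 ≈ 2.596 bits/symbol.

2.596 bits/symbol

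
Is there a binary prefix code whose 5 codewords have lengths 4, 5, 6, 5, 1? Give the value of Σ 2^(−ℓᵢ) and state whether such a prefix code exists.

With common denominator 2^6 = 64: Σ 2^(−ℓᵢ) = 4/64 + 2/64 + 1/64 + 2/64 + 32/64 = 41/64 = 0.640625.
Kraft's inequality requires Σ ≤ 1; here Σ = 0.640625 ≤ 1, so such a prefix code exists.

0.640625; yes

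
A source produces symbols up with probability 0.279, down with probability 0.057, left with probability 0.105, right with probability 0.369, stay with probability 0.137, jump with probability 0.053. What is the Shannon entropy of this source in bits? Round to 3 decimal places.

H = −Σ pᵢ log₂ pᵢ.
−0.279·log₂(0.279) = 0.5138
−0.057·log₂(0.057) = 0.2356
−0.105·log₂(0.105) = 0.3414
−0.369·log₂(0.369) = 0.5307
−0.137·log₂(0.137) = 0.3929
−0.053·log₂(0.053) = 0.2246
Sum ≈ 2.2390 → 2.239 bits.

2.239 bits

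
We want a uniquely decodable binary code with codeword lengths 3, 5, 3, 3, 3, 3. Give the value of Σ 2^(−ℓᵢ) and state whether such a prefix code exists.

0.65625; yes

With common denominator 2^5 = 32: Σ 2^(−ℓᵢ) = 4/32 + 1/32 + 4/32 + 4/32 + 4/32 + 4/32 = 21/32 = 0.65625.
Kraft's inequality requires Σ ≤ 1; here Σ = 0.65625 ≤ 1, so such a prefix code exists.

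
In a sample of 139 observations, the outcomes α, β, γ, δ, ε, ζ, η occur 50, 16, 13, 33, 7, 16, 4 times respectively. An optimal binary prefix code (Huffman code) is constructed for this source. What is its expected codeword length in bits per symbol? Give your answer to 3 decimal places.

Probabilities are the counts divided by 139.
Repeatedly combine the two least-probable nodes; the expected code length is the sum of the merged weights.
merge 4/139 + 7/139 → 11/139
merge 11/139 + 13/139 → 24/139
merge 16/139 + 16/139 → 32/139
merge 24/139 + 32/139 → 56/139
merge 33/139 + 50/139 → 83/139
merge 56/139 + 83/139 → 1
L = 11/139 + 24/139 + 32/139 + 56/139 + 83/139 + 1 = 345/139 ≈ 2.482 bits/symbol.

2.482 bits/symbol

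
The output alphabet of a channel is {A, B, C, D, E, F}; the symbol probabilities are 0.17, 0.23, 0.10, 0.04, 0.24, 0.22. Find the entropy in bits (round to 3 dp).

H = −Σ pᵢ log₂ pᵢ.
−0.17·log₂(0.17) = 0.4346
−0.23·log₂(0.23) = 0.4877
−0.10·log₂(0.10) = 0.3322
−0.04·log₂(0.04) = 0.1858
−0.24·log₂(0.24) = 0.4941
−0.22·log₂(0.22) = 0.4806
Sum ≈ 2.4149 → 2.415 bits.

2.415 bits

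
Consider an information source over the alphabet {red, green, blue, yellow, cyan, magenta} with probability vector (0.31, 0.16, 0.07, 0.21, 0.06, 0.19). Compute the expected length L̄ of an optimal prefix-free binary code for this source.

Repeatedly combine the two least-probable nodes; the expected code length is the sum of the merged weights.
merge 3/50 + 7/100 → 13/100
merge 13/100 + 4/25 → 29/100
merge 19/100 + 21/100 → 2/5
merge 29/100 + 31/100 → 3/5
merge 2/5 + 3/5 → 1
L = 13/100 + 29/100 + 2/5 + 3/5 + 1 = 121/50 = 2.42 bits/symbol.

2.42 bits/symbol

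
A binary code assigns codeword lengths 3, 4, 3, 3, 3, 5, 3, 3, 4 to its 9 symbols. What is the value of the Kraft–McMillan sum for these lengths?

With common denominator 2^5 = 32: Σ 2^(−ℓᵢ) = 4/32 + 2/32 + 4/32 + 4/32 + 4/32 + 1/32 + 4/32 + 4/32 + 2/32 = 29/32 = 0.90625.

0.90625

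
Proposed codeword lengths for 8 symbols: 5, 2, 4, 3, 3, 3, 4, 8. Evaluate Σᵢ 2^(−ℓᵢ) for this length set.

0.78515625

With common denominator 2^8 = 256: Σ 2^(−ℓᵢ) = 8/256 + 64/256 + 16/256 + 32/256 + 32/256 + 32/256 + 16/256 + 1/256 = 201/256 = 0.78515625.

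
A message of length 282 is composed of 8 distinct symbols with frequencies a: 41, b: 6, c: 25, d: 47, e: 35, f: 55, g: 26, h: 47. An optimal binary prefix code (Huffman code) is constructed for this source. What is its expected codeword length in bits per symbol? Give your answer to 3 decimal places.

2.915 bits/symbol

Probabilities are the counts divided by 282.
Repeatedly combine the two least-probable nodes; the expected code length is the sum of the merged weights.
merge 1/47 + 25/282 → 31/282
merge 13/141 + 31/282 → 19/94
merge 35/282 + 41/282 → 38/141
merge 1/6 + 1/6 → 1/3
merge 55/282 + 19/94 → 56/141
merge 38/141 + 1/3 → 85/141
merge 56/141 + 85/141 → 1
L = 31/282 + 19/94 + 38/141 + 1/3 + 56/141 + 85/141 + 1 = 137/47 ≈ 2.915 bits/symbol.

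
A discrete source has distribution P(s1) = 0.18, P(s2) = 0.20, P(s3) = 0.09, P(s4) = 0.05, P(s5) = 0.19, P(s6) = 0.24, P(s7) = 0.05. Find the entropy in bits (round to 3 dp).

H = −Σ pᵢ log₂ pᵢ.
−0.18·log₂(0.18) = 0.4453
−0.20·log₂(0.20) = 0.4644
−0.09·log₂(0.09) = 0.3127
−0.05·log₂(0.05) = 0.2161
−0.19·log₂(0.19) = 0.4552
−0.24·log₂(0.24) = 0.4941
−0.05·log₂(0.05) = 0.2161
Sum ≈ 2.6039 → 2.604 bits.

2.604 bits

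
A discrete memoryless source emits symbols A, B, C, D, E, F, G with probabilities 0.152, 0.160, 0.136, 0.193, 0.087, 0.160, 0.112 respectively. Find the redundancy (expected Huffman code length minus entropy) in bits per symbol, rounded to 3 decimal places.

Entropy H = −Σ p log₂ p ≈ 2.7689 bits.
Huffman merges: 87/1000+14/125→199/1000; 17/125+19/125→36/125; 4/25+4/25→8/25; 193/1000+199/1000→49/125; 36/125+8/25→76/125; 49/125+76/125→1. L = 2807/1000 ≈ 2.8070.
L − H = 2.8070 − 2.7689 = 0.038 bits.

0.038 bits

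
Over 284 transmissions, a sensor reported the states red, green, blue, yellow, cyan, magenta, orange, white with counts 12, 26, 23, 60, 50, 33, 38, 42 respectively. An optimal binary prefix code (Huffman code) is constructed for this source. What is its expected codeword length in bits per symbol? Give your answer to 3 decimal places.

Probabilities are the counts divided by 284.
Repeatedly combine the two least-probable nodes; the expected code length is the sum of the merged weights.
merge 3/71 + 23/284 → 35/284
merge 13/142 + 33/284 → 59/284
merge 35/284 + 19/142 → 73/284
merge 21/142 + 25/142 → 23/71
merge 59/284 + 15/71 → 119/284
merge 73/284 + 23/71 → 165/284
merge 119/284 + 165/284 → 1
L = 35/284 + 59/284 + 73/284 + 23/71 + 119/284 + 165/284 + 1 = 827/284 ≈ 2.912 bits/symbol.

2.912 bits/symbol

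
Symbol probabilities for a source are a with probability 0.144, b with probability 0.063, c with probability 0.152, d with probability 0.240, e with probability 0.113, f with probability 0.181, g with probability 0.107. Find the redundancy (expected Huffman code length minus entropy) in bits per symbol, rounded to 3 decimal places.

Entropy H = −Σ p log₂ p ≈ 2.7079 bits.
Huffman merges: 63/1000+107/1000→17/100; 113/1000+18/125→257/1000; 19/125+17/100→161/500; 181/1000+6/25→421/1000; 257/1000+161/500→579/1000; 421/1000+579/1000→1. L = 2749/1000 ≈ 2.7490.
L − H = 2.7490 − 2.7079 = 0.041 bits.

0.041 bits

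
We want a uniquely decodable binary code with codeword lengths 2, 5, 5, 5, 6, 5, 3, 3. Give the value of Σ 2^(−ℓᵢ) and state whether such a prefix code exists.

With common denominator 2^6 = 64: Σ 2^(−ℓᵢ) = 16/64 + 2/64 + 2/64 + 2/64 + 1/64 + 2/64 + 8/64 + 8/64 = 41/64 = 0.640625.
Kraft's inequality requires Σ ≤ 1; here Σ = 0.640625 ≤ 1, so such a prefix code exists.

0.640625; yes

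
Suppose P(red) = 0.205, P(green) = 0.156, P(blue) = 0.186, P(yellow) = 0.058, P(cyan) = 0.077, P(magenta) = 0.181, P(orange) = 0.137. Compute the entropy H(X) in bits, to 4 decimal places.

2.7005 bits

H = −Σ pᵢ log₂ pᵢ.
−0.205·log₂(0.205) = 0.4687
−0.156·log₂(0.156) = 0.4181
−0.186·log₂(0.186) = 0.4514
−0.058·log₂(0.058) = 0.2383
−0.077·log₂(0.077) = 0.2848
−0.181·log₂(0.181) = 0.4463
−0.137·log₂(0.137) = 0.3929
Sum ≈ 2.7005 → 2.7005 bits.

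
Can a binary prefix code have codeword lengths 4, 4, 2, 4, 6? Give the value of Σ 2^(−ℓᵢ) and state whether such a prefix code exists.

With common denominator 2^6 = 64: Σ 2^(−ℓᵢ) = 4/64 + 4/64 + 16/64 + 4/64 + 1/64 = 29/64 = 0.453125.
Kraft's inequality requires Σ ≤ 1; here Σ = 0.453125 ≤ 1, so such a prefix code exists.

0.453125; yes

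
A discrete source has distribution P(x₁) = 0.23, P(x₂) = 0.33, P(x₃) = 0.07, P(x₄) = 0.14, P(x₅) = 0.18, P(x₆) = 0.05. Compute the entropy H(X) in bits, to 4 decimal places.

2.3426 bits

H = −Σ pᵢ log₂ pᵢ.
−0.23·log₂(0.23) = 0.4877
−0.33·log₂(0.33) = 0.5278
−0.07·log₂(0.07) = 0.2686
−0.14·log₂(0.14) = 0.3971
−0.18·log₂(0.18) = 0.4453
−0.05·log₂(0.05) = 0.2161
Sum ≈ 2.3426 → 2.3426 bits.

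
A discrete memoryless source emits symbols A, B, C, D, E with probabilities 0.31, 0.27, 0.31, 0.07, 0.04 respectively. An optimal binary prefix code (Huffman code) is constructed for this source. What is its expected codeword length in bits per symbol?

Repeatedly combine the two least-probable nodes; the expected code length is the sum of the merged weights.
merge 1/25 + 7/100 → 11/100
merge 11/100 + 27/100 → 19/50
merge 31/100 + 31/100 → 31/50
merge 19/50 + 31/50 → 1
L = 11/100 + 19/50 + 31/50 + 1 = 211/100 = 2.11 bits/symbol.

2.11 bits/symbol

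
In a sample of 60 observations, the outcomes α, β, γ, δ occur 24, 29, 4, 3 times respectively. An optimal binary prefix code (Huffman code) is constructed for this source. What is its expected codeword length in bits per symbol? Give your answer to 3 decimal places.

1.633 bits/symbol

Probabilities are the counts divided by 60.
Repeatedly combine the two least-probable nodes; the expected code length is the sum of the merged weights.
merge 1/20 + 1/15 → 7/60
merge 7/60 + 2/5 → 31/60
merge 29/60 + 31/60 → 1
L = 7/60 + 31/60 + 1 = 49/30 ≈ 1.633 bits/symbol.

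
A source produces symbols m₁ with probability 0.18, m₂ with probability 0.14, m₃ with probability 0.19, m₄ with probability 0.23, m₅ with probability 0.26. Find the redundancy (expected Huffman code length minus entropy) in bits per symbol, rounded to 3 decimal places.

0.029 bits

Entropy H = −Σ p log₂ p ≈ 2.2906 bits.
Huffman merges: 7/50+9/50→8/25; 19/100+23/100→21/50; 13/50+8/25→29/50; 21/50+29/50→1. L = 58/25 ≈ 2.3200.
L − H = 2.3200 − 2.2906 = 0.029 bits.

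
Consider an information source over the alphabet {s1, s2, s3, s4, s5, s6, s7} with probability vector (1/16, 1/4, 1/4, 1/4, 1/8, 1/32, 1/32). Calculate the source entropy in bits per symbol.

2.4375 bits

Each probability is a power of 1/2, so log₂(1/p) is an integer.
H = Σ p·log₂(1/p) = 1/16·4 + 1/4·2 + 1/4·2 + 1/4·2 + 1/8·3 + 1/32·5 + 1/32·5 = 2.4375 bits.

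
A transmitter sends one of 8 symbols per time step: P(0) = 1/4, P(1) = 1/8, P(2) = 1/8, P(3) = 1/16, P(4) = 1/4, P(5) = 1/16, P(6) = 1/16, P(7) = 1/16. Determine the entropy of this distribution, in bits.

2.75 bits

Each probability is a power of 1/2, so log₂(1/p) is an integer.
H = Σ p·log₂(1/p) = 1/4·2 + 1/8·3 + 1/8·3 + 1/16·4 + 1/4·2 + 1/16·4 + 1/16·4 + 1/16·4 = 2.75 bits.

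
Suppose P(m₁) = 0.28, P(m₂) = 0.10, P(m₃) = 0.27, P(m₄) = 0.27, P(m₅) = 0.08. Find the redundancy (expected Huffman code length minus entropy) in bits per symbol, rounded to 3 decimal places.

Entropy H = −Σ p log₂ p ≈ 2.1580 bits.
Huffman merges: 2/25+1/10→9/50; 9/50+27/100→9/20; 27/100+7/25→11/20; 9/20+11/20→1. L = 109/50 ≈ 2.1800.
L − H = 2.1800 − 2.1580 = 0.022 bits.

0.022 bits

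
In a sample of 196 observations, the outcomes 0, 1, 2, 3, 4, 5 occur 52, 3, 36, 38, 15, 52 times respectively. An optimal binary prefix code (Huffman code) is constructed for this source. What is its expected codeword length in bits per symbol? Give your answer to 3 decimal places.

Probabilities are the counts divided by 196.
Repeatedly combine the two least-probable nodes; the expected code length is the sum of the merged weights.
merge 3/196 + 15/196 → 9/98
merge 9/98 + 9/49 → 27/98
merge 19/98 + 13/49 → 45/98
merge 13/49 + 27/98 → 53/98
merge 45/98 + 53/98 → 1
L = 9/98 + 27/98 + 45/98 + 53/98 + 1 = 116/49 ≈ 2.367 bits/symbol.

2.367 bits/symbol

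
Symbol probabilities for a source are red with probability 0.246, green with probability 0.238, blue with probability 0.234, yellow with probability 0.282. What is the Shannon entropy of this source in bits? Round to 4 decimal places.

H = −Σ pᵢ log₂ pᵢ.
−0.246·log₂(0.246) = 0.4977
−0.238·log₂(0.238) = 0.4929
−0.234·log₂(0.234) = 0.4903
−0.282·log₂(0.282) = 0.5150
Sum ≈ 1.9959 → 1.9959 bits.

1.9959 bits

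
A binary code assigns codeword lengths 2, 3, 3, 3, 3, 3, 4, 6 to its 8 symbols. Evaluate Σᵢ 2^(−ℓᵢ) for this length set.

With common denominator 2^6 = 64: Σ 2^(−ℓᵢ) = 16/64 + 8/64 + 8/64 + 8/64 + 8/64 + 8/64 + 4/64 + 1/64 = 61/64 = 0.953125.

0.953125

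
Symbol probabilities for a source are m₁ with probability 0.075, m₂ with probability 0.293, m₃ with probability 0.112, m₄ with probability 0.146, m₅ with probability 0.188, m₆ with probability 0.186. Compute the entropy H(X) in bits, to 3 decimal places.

H = −Σ pᵢ log₂ pᵢ.
−0.075·log₂(0.075) = 0.2803
−0.293·log₂(0.293) = 0.5189
−0.112·log₂(0.112) = 0.3537
−0.146·log₂(0.146) = 0.4053
−0.188·log₂(0.188) = 0.4533
−0.186·log₂(0.186) = 0.4514
Sum ≈ 2.4629 → 2.463 bits.

2.463 bits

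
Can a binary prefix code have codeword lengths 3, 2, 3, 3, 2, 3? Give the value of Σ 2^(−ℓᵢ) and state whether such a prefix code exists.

1; yes

With common denominator 2^3 = 8: Σ 2^(−ℓᵢ) = 1/8 + 2/8 + 1/8 + 1/8 + 2/8 + 1/8 = 8/8 = 1.
Kraft's inequality requires Σ ≤ 1; here Σ = 1 ≤ 1, so such a prefix code exists.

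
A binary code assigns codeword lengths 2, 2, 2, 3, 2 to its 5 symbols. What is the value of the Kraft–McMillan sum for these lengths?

With common denominator 2^3 = 8: Σ 2^(−ℓᵢ) = 2/8 + 2/8 + 2/8 + 1/8 + 2/8 = 9/8 = 1.125.

1.125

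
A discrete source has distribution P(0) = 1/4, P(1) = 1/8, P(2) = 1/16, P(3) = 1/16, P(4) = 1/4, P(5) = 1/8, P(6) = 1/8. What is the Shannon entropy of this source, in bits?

Each probability is a power of 1/2, so log₂(1/p) is an integer.
H = Σ p·log₂(1/p) = 1/4·2 + 1/8·3 + 1/16·4 + 1/16·4 + 1/4·2 + 1/8·3 + 1/8·3 = 2.625 bits.

2.625 bits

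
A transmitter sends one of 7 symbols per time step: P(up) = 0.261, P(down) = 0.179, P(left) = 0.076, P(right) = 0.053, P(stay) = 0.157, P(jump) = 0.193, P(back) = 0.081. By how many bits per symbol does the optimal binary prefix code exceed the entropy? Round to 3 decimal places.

Entropy H = −Σ p log₂ p ≈ 2.6283 bits.
Huffman merges: 53/1000+19/250→129/1000; 81/1000+129/1000→21/100; 157/1000+179/1000→42/125; 193/1000+21/100→403/1000; 261/1000+42/125→597/1000; 403/1000+597/1000→1. L = 107/40 ≈ 2.6750.
L − H = 2.6750 − 2.6283 = 0.047 bits.

0.047 bits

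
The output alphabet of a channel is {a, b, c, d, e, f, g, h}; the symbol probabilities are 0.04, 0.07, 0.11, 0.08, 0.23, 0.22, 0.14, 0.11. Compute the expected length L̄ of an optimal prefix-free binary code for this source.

2.85 bits/symbol

Repeatedly combine the two least-probable nodes; the expected code length is the sum of the merged weights.
merge 1/25 + 7/100 → 11/100
merge 2/25 + 11/100 → 19/100
merge 11/100 + 11/100 → 11/50
merge 7/50 + 19/100 → 33/100
merge 11/50 + 11/50 → 11/25
merge 23/100 + 33/100 → 14/25
merge 11/25 + 14/25 → 1
L = 11/100 + 19/100 + 11/50 + 33/100 + 11/25 + 14/25 + 1 = 57/20 = 2.85 bits/symbol.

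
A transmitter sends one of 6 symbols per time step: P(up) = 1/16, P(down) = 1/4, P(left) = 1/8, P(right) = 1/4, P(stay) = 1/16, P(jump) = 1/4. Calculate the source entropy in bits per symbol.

2.375 bits

Each probability is a power of 1/2, so log₂(1/p) is an integer.
H = Σ p·log₂(1/p) = 1/16·4 + 1/4·2 + 1/8·3 + 1/4·2 + 1/16·4 + 1/4·2 = 2.375 bits.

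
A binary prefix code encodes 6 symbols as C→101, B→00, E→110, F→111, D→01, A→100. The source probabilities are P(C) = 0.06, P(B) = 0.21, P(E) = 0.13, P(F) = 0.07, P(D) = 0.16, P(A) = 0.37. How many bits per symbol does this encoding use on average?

2.63 bits/symbol

L̄ = Σ pᵢ·ℓᵢ = 0.06·3 + 0.21·2 + 0.13·3 + 0.07·3 + 0.16·2 + 0.37·3 = 2.63 bits/symbol.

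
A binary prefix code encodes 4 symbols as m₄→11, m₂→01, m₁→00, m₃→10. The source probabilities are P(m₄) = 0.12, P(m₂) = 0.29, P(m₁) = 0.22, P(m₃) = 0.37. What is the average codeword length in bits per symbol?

L̄ = Σ pᵢ·ℓᵢ = 0.12·2 + 0.29·2 + 0.22·2 + 0.37·2 = 2 bits/symbol.

2 bits/symbol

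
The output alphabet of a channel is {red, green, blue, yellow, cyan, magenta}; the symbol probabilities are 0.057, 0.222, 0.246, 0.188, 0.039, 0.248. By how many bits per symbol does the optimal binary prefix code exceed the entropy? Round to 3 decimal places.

Entropy H = −Σ p log₂ p ≈ 2.3501 bits.
Huffman merges: 39/1000+57/1000→12/125; 12/125+47/250→71/250; 111/500+123/500→117/250; 31/125+71/250→133/250; 117/250+133/250→1. L = 119/50 ≈ 2.3800.
L − H = 2.3800 − 2.3501 = 0.030 bits.

0.030 bits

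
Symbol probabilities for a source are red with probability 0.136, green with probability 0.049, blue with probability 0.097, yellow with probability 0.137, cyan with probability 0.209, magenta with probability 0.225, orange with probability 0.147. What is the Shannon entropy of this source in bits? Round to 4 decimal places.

H = −Σ pᵢ log₂ pᵢ.
−0.136·log₂(0.136) = 0.3915
−0.049·log₂(0.049) = 0.2132
−0.097·log₂(0.097) = 0.3265
−0.137·log₂(0.137) = 0.3929
−0.209·log₂(0.209) = 0.4720
−0.225·log₂(0.225) = 0.4842
−0.147·log₂(0.147) = 0.4066
Sum ≈ 2.6869 → 2.6869 bits.

2.6869 bits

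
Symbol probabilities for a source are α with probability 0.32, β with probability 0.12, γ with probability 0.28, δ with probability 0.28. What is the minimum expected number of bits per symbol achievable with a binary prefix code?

2 bits/symbol

Repeatedly combine the two least-probable nodes; the expected code length is the sum of the merged weights.
merge 3/25 + 7/25 → 2/5
merge 7/25 + 8/25 → 3/5
merge 2/5 + 3/5 → 1
L = 2/5 + 3/5 + 1 = 2 bits/symbol.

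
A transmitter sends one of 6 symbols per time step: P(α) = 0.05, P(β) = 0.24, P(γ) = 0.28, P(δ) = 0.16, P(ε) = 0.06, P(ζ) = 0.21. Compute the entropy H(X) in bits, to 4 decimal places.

H = −Σ pᵢ log₂ pᵢ.
−0.05·log₂(0.05) = 0.2161
−0.24·log₂(0.24) = 0.4941
−0.28·log₂(0.28) = 0.5142
−0.16·log₂(0.16) = 0.4230
−0.06·log₂(0.06) = 0.2435
−0.21·log₂(0.21) = 0.4728
Sum ≈ 2.3638 → 2.3638 bits.

2.3638 bits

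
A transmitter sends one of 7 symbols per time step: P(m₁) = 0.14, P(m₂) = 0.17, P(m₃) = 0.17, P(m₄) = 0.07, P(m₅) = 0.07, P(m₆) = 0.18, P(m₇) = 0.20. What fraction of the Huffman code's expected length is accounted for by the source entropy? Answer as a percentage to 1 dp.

98.3%

Entropy H = −Σ p log₂ p ≈ 2.7131 bits.
Huffman merges: 7/100+7/100→7/50; 7/50+7/50→7/25; 17/100+17/100→17/50; 9/50+1/5→19/50; 7/25+17/50→31/50; 19/50+31/50→1. L = 69/25 ≈ 2.7600.
Efficiency = H/L = 2.7131/2.7600 = 98.3%.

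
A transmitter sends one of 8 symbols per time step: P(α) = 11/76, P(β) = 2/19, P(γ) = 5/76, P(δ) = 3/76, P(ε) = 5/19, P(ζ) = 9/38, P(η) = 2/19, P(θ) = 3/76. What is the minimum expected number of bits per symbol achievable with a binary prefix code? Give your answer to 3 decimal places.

Repeatedly combine the two least-probable nodes; the expected code length is the sum of the merged weights.
merge 3/76 + 3/76 → 3/38
merge 5/76 + 3/38 → 11/76
merge 2/19 + 2/19 → 4/19
merge 11/76 + 11/76 → 11/38
merge 4/19 + 9/38 → 17/38
merge 5/19 + 11/38 → 21/38
merge 17/38 + 21/38 → 1
L = 3/38 + 11/76 + 4/19 + 11/38 + 17/38 + 21/38 + 1 = 207/76 ≈ 2.724 bits/symbol.

2.724 bits/symbol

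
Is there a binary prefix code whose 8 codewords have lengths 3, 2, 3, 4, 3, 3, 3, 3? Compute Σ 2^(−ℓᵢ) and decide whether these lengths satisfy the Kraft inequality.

With common denominator 2^4 = 16: Σ 2^(−ℓᵢ) = 2/16 + 4/16 + 2/16 + 1/16 + 2/16 + 2/16 + 2/16 + 2/16 = 17/16 = 1.0625.
Kraft's inequality requires Σ ≤ 1; here Σ = 1.0625 > 1, so no such prefix code exists.

1.0625; no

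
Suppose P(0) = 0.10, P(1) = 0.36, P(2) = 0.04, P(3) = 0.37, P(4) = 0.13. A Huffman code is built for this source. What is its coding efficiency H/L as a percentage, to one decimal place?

Entropy H = −Σ p log₂ p ≈ 1.9619 bits.
Huffman merges: 1/25+1/10→7/50; 13/100+7/50→27/100; 27/100+9/25→63/100; 37/100+63/100→1. L = 51/25 ≈ 2.0400.
Efficiency = H/L = 1.9619/2.0400 = 96.2%.

96.2%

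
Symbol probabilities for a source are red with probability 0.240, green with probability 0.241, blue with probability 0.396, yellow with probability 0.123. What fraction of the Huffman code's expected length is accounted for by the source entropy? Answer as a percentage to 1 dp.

Entropy H = −Σ p log₂ p ≈ 1.8900 bits.
Huffman merges: 123/1000+6/25→363/1000; 241/1000+363/1000→151/250; 99/250+151/250→1. L = 1967/1000 ≈ 1.9670.
Efficiency = H/L = 1.8900/1.9670 = 96.1%.

96.1%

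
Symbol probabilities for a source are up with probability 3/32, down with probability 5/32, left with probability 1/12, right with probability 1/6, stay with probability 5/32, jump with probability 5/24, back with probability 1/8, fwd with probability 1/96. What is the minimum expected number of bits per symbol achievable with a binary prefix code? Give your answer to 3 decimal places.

Repeatedly combine the two least-probable nodes; the expected code length is the sum of the merged weights.
merge 1/96 + 1/12 → 3/32
merge 3/32 + 3/32 → 3/16
merge 1/8 + 5/32 → 9/32
merge 5/32 + 1/6 → 31/96
merge 3/16 + 5/24 → 19/48
merge 9/32 + 31/96 → 29/48
merge 19/48 + 29/48 → 1
L = 3/32 + 3/16 + 9/32 + 31/96 + 19/48 + 29/48 + 1 = 277/96 ≈ 2.885 bits/symbol.

2.885 bits/symbol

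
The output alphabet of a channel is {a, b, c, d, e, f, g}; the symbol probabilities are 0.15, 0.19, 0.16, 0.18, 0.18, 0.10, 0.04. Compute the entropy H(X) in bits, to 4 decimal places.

H = −Σ pᵢ log₂ pᵢ.
−0.15·log₂(0.15) = 0.4105
−0.19·log₂(0.19) = 0.4552
−0.16·log₂(0.16) = 0.4230
−0.18·log₂(0.18) = 0.4453
−0.18·log₂(0.18) = 0.4453
−0.10·log₂(0.10) = 0.3322
−0.04·log₂(0.04) = 0.1858
Sum ≈ 2.6974 → 2.6974 bits.

2.6974 bits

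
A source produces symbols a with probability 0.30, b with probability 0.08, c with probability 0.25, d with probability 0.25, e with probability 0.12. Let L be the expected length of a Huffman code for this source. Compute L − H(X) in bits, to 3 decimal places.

Entropy H = −Σ p log₂ p ≈ 2.1797 bits.
Huffman merges: 2/25+3/25→1/5; 1/5+1/4→9/20; 1/4+3/10→11/20; 9/20+11/20→1. L = 11/5 ≈ 2.2000.
L − H = 2.2000 − 2.1797 = 0.020 bits.

0.020 bits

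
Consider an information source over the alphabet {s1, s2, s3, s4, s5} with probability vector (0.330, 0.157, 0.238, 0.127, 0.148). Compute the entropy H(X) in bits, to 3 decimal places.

H = −Σ pᵢ log₂ pᵢ.
−0.330·log₂(0.330) = 0.5278
−0.157·log₂(0.157) = 0.4194
−0.238·log₂(0.238) = 0.4929
−0.127·log₂(0.127) = 0.3781
−0.148·log₂(0.148) = 0.4079
Sum ≈ 2.2261 → 2.226 bits.

2.226 bits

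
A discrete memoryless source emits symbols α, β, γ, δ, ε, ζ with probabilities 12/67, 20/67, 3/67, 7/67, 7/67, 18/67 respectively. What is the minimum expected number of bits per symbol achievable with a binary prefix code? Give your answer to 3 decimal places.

Repeatedly combine the two least-probable nodes; the expected code length is the sum of the merged weights.
merge 3/67 + 7/67 → 10/67
merge 7/67 + 10/67 → 17/67
merge 12/67 + 17/67 → 29/67
merge 18/67 + 20/67 → 38/67
merge 29/67 + 38/67 → 1
L = 10/67 + 17/67 + 29/67 + 38/67 + 1 = 161/67 ≈ 2.403 bits/symbol.

2.403 bits/symbol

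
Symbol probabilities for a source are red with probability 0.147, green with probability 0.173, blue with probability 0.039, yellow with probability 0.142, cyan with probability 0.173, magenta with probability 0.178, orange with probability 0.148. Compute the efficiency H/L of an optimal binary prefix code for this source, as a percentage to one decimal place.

Entropy H = −Σ p log₂ p ≈ 2.7160 bits.
Huffman merges: 39/1000+71/500→181/1000; 147/1000+37/250→59/200; 173/1000+173/1000→173/500; 89/500+181/1000→359/1000; 59/200+173/500→641/1000; 359/1000+641/1000→1. L = 1411/500 ≈ 2.8220.
Efficiency = H/L = 2.7160/2.8220 = 96.2%.

96.2%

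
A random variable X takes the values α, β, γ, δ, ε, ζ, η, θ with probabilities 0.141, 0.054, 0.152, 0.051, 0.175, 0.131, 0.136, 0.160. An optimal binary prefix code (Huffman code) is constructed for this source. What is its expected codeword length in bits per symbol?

Repeatedly combine the two least-probable nodes; the expected code length is the sum of the merged weights.
merge 51/1000 + 27/500 → 21/200
merge 21/200 + 131/1000 → 59/250
merge 17/125 + 141/1000 → 277/1000
merge 19/125 + 4/25 → 39/125
merge 7/40 + 59/250 → 411/1000
merge 277/1000 + 39/125 → 589/1000
merge 411/1000 + 589/1000 → 1
L = 21/200 + 59/250 + 277/1000 + 39/125 + 411/1000 + 589/1000 + 1 = 293/100 = 2.93 bits/symbol.

2.93 bits/symbol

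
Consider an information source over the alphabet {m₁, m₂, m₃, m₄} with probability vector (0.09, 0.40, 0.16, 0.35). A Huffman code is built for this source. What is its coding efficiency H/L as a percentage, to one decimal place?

97.0%

Entropy H = −Σ p log₂ p ≈ 1.7945 bits.
Huffman merges: 9/100+4/25→1/4; 1/4+7/20→3/5; 2/5+3/5→1. L = 37/20 ≈ 1.8500.
Efficiency = H/L = 1.7945/1.8500 = 97.0%.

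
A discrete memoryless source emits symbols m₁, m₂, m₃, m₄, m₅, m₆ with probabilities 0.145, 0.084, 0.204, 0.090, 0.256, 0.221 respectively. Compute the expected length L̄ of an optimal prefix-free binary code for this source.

Repeatedly combine the two least-probable nodes; the expected code length is the sum of the merged weights.
merge 21/250 + 9/100 → 87/500
merge 29/200 + 87/500 → 319/1000
merge 51/250 + 221/1000 → 17/40
merge 32/125 + 319/1000 → 23/40
merge 17/40 + 23/40 → 1
L = 87/500 + 319/1000 + 17/40 + 23/40 + 1 = 2493/1000 = 2.493 bits/symbol.

2.493 bits/symbol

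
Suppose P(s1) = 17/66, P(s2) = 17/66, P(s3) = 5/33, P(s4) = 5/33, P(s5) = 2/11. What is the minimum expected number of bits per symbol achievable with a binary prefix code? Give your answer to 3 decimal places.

Repeatedly combine the two least-probable nodes; the expected code length is the sum of the merged weights.
merge 5/33 + 5/33 → 10/33
merge 2/11 + 17/66 → 29/66
merge 17/66 + 10/33 → 37/66
merge 29/66 + 37/66 → 1
L = 10/33 + 29/66 + 37/66 + 1 = 76/33 ≈ 2.303 bits/symbol.

2.303 bits/symbol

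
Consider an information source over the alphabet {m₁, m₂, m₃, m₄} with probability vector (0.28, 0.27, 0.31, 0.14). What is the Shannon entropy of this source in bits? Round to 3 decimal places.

H = −Σ pᵢ log₂ pᵢ.
−0.28·log₂(0.28) = 0.5142
−0.27·log₂(0.27) = 0.5100
−0.31·log₂(0.31) = 0.5238
−0.14·log₂(0.14) = 0.3971
Sum ≈ 1.9451 → 1.945 bits.

1.945 bits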